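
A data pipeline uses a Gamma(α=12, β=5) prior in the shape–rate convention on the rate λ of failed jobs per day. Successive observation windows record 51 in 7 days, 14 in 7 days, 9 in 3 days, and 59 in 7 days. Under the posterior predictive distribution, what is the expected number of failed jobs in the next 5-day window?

Total count: 51 + 14 + 9 + 59 = 133.
Total exposure: 7 + 7 + 3 + 7 = 24 days.
By Gamma–Poisson conjugacy, the posterior is Gamma(α + Σx, β + Σt) = Gamma(12 + 133, 5 + 24) = Gamma(145, 29).
Predictive mean over a 5-day window = T·E[λ|data] = 5·145/29 = 25.

25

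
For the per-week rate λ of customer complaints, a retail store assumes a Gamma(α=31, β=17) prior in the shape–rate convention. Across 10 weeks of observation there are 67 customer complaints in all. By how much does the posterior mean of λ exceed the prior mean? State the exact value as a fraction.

Total count 67 over total exposure 10 weeks.
Conjugate update: add total count to the shape and total exposure to the rate, giving Gamma(98, 27).
Posterior mean = 98/27 = 98/27; prior mean = 31/17 = 31/17. Difference = 98/27 − 31/17 = 829/459.

829/459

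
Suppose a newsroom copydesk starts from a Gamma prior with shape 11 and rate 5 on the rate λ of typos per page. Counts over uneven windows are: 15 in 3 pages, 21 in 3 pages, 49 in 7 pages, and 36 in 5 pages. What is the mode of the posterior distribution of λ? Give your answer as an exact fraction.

131/23

Total count: 15 + 21 + 49 + 36 = 121.
Total exposure: 3 + 3 + 7 + 5 = 18 pages.
The Gamma prior is conjugate for the Poisson rate, so λ | data ~ Gamma(11+121, 5+18) = Gamma(132, 23).
Posterior mode = (α'−1)/β' = 131/23.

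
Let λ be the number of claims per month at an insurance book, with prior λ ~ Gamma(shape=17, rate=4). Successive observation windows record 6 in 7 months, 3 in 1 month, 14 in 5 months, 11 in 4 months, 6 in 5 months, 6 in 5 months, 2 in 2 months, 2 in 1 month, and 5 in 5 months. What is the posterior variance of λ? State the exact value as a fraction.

8/169

Total count: 6 + 3 + 14 + 11 + 6 + 6 + 2 + 2 + 5 = 55.
Total exposure: 7 + 1 + 5 + 4 + 5 + 5 + 2 + 1 + 5 = 35 months.
Conjugate update: add total count to the shape and total exposure to the rate, giving Gamma(72, 39).
Posterior variance = α'/β'² = 72/1521 = 8/169.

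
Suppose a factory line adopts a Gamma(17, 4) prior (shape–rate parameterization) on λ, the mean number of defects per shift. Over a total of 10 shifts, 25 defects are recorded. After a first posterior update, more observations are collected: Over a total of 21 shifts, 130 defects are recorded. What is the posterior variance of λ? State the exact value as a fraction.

172/1225

Total count 25 over total exposure 10 shifts.
After the first batch: Gamma(17 + 25, 4 + 10) = Gamma(42, 14).
Total count 130 over total exposure 21 shifts.
After the second batch: Gamma(42 + 130, 14 + 21) = Gamma(172, 35).
Posterior variance = α'/β'² = 172/1225.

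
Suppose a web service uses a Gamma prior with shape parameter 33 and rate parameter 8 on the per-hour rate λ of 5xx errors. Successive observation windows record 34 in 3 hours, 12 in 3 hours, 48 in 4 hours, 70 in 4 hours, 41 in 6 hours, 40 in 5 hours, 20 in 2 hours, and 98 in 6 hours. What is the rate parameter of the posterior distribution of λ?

Total count: 34 + 12 + 48 + 70 + 41 + 40 + 20 + 98 = 363.
Total exposure: 3 + 3 + 4 + 4 + 6 + 5 + 2 + 6 = 33 hours.
Gamma(α, β) with Poisson data over total exposure Σt gives posterior Gamma(α+Σx, β+Σt) = Gamma(396, 41).

41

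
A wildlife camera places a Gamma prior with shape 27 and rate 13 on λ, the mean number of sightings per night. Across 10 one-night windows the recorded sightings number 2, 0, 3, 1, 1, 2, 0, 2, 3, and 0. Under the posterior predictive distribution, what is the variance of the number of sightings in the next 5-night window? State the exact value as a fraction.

5740/529

Total count: 2 + 0 + 3 + 1 + 1 + 2 + 0 + 2 + 3 + 0 = 14.
Total exposure: 10 nights.
Conjugate update: add total count to the shape and total exposure to the rate, giving Gamma(41, 23).
The posterior predictive for a window of length T is Negative Binomial with variance T·α'·(β'+T)/β'² = 5·41·28/529 = 5740/529.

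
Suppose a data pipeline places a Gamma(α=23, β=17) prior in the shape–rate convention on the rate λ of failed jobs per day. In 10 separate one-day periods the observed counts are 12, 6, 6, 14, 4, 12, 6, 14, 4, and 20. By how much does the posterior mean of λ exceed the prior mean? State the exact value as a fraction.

1436/459

Total count: 12 + 6 + 6 + 14 + 4 + 12 + 6 + 14 + 4 + 20 = 98.
Total exposure: 10 days.
The Gamma prior is conjugate for the Poisson rate, so λ | data ~ Gamma(23+98, 17+10) = Gamma(121, 27).
Posterior mean = 121/27 = 121/27; prior mean = 23/17 = 23/17. Difference = 121/27 − 23/17 = 1436/459.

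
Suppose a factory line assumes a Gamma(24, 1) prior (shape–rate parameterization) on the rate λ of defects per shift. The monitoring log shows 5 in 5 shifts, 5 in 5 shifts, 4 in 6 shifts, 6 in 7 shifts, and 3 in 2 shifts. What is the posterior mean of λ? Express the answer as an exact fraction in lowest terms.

47/26

Total count: 5 + 5 + 4 + 6 + 3 = 23.
Total exposure: 5 + 5 + 6 + 7 + 2 = 25 shifts.
Gamma(α, β) with Poisson data over total exposure Σt gives posterior Gamma(α+Σx, β+Σt) = Gamma(47, 26).
Posterior mean = α'/β' = 47/26.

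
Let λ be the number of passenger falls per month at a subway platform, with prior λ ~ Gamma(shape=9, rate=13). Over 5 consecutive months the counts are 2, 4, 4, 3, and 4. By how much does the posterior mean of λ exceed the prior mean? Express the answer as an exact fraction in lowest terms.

88/117

Total count: 2 + 4 + 4 + 3 + 4 = 17.
Total exposure: 5 months.
The Gamma prior is conjugate for the Poisson rate, so λ | data ~ Gamma(9+17, 13+5) = Gamma(26, 18).
Posterior mean = 26/18 = 13/9; prior mean = 9/13 = 9/13. Difference = 13/9 − 9/13 = 88/117.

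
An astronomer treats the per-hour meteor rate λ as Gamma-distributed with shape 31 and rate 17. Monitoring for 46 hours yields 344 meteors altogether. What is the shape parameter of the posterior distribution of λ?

Total count 344 over total exposure 46 hours.
By Gamma–Poisson conjugacy, the posterior is Gamma(α + Σx, β + Σt) = Gamma(31 + 344, 17 + 46) = Gamma(375, 63).

375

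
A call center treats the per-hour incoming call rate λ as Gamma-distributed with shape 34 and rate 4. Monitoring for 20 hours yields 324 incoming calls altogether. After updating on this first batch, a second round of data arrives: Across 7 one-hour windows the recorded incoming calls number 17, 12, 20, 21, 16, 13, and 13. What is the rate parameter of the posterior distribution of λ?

Total count 324 over total exposure 20 hours.
After the first batch: Gamma(34 + 324, 4 + 20) = Gamma(358, 24).
Total count: 17 + 12 + 20 + 21 + 16 + 13 + 13 = 112.
Total exposure: 7 hours.
After the second batch: Gamma(358 + 112, 24 + 7) = Gamma(470, 31).

31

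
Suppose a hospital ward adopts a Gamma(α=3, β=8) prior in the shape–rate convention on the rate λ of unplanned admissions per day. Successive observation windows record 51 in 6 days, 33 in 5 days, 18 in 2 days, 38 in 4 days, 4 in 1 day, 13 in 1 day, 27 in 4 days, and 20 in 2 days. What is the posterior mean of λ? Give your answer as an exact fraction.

Total count: 51 + 33 + 18 + 38 + 4 + 13 + 27 + 20 = 204.
Total exposure: 6 + 5 + 2 + 4 + 1 + 1 + 4 + 2 = 25 days.
Gamma(α, β) with Poisson data over total exposure Σt gives posterior Gamma(α+Σx, β+Σt) = Gamma(207, 33).
Posterior mean = α'/β' = 207/33 = 69/11.

69/11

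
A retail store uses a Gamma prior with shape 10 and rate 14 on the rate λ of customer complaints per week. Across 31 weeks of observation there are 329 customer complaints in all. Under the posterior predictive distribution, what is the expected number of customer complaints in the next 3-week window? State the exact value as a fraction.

113/5

Total count 329 over total exposure 31 weeks.
Conjugate update: add total count to the shape and total exposure to the rate, giving Gamma(339, 45).
Predictive mean over a 3-week window = T·E[λ|data] = 3·339/45 = 113/5.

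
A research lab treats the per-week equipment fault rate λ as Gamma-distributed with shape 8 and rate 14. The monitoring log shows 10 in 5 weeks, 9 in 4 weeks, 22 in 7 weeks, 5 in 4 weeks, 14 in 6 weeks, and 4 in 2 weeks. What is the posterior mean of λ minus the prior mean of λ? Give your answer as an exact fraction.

8/7

Total count: 10 + 9 + 22 + 5 + 14 + 4 = 64.
Total exposure: 5 + 4 + 7 + 4 + 6 + 2 = 28 weeks.
The Gamma prior is conjugate for the Poisson rate, so λ | data ~ Gamma(8+64, 14+28) = Gamma(72, 42).
Posterior mean = 72/42 = 12/7; prior mean = 8/14 = 4/7. Difference = 12/7 − 4/7 = 8/7.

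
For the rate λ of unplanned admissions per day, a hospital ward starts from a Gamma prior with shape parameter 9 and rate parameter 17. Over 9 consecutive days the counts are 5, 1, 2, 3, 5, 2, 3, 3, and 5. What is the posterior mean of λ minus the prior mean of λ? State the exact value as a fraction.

Total count: 5 + 1 + 2 + 3 + 5 + 2 + 3 + 3 + 5 = 29.
Total exposure: 9 days.
Posterior: α' = 9 + 29 = 38, β' = 17 + 9 = 26.
Posterior mean = 38/26 = 19/13; prior mean = 9/17 = 9/17. Difference = 19/13 − 9/17 = 206/221.

206/221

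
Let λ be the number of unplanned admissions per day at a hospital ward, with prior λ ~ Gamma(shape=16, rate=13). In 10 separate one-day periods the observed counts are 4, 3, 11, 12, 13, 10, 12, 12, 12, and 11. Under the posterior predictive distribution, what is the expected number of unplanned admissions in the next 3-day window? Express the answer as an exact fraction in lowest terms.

348/23

Total count: 4 + 3 + 11 + 12 + 13 + 10 + 12 + 12 + 12 + 11 = 100.
Total exposure: 10 days.
Gamma(α, β) with Poisson data over total exposure Σt gives posterior Gamma(α+Σx, β+Σt) = Gamma(116, 23).
Predictive mean over a 3-day window = T·E[λ|data] = 3·116/23 = 348/23.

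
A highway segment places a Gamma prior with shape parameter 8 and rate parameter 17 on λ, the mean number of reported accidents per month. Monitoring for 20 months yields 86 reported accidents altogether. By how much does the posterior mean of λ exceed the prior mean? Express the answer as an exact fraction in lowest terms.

1302/629

Total count 86 over total exposure 20 months.
Gamma(α, β) with Poisson data over total exposure Σt gives posterior Gamma(α+Σx, β+Σt) = Gamma(94, 37).
Posterior mean = 94/37 = 94/37; prior mean = 8/17 = 8/17. Difference = 94/37 − 8/17 = 1302/629.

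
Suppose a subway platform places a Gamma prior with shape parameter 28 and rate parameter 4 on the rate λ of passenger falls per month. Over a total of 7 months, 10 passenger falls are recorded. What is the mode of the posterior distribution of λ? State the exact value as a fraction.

37/11

Total count 10 over total exposure 7 months.
By Gamma–Poisson conjugacy, the posterior is Gamma(α + Σx, β + Σt) = Gamma(28 + 10, 4 + 7) = Gamma(38, 11).
Posterior mode = (α'−1)/β' = 37/11.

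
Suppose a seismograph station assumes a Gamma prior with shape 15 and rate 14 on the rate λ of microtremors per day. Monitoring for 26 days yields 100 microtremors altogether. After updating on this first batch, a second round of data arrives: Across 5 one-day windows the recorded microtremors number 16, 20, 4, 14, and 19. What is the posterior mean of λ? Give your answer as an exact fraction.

188/45

Total count 100 over total exposure 26 days.
After the first batch: Gamma(15 + 100, 14 + 26) = Gamma(115, 40).
Total count: 16 + 20 + 4 + 14 + 19 = 73.
Total exposure: 5 days.
After the second batch: Gamma(115 + 73, 40 + 5) = Gamma(188, 45).
Posterior mean = α'/β' = 188/45.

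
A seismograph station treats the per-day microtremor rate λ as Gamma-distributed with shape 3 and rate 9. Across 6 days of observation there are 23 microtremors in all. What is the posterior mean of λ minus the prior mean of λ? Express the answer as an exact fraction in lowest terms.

Total count 23 over total exposure 6 days.
By Gamma–Poisson conjugacy, the posterior is Gamma(α + Σx, β + Σt) = Gamma(3 + 23, 9 + 6) = Gamma(26, 15).
Posterior mean = 26/15 = 26/15; prior mean = 3/9 = 1/3. Difference = 26/15 − 1/3 = 7/5.

7/5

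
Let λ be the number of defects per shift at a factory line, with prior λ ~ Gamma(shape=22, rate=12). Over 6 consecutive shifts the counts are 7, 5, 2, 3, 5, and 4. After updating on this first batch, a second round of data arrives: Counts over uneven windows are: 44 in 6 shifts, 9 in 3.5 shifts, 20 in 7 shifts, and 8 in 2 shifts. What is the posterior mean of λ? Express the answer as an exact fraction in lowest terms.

Total count: 7 + 5 + 2 + 3 + 5 + 4 = 26.
Total exposure: 6 shifts.
After the first batch: Gamma(22 + 26, 12 + 6) = Gamma(48, 18).
Total count: 44 + 9 + 20 + 8 = 81.
Total exposure: 6 + 3.5 + 7 + 2 = 18.5 shifts.
After the second batch: Gamma(48 + 81, 18 + 18.5) = Gamma(129, 73/2).
Posterior mean = α'/β' = 129/(73/2) = 258/73.

258/73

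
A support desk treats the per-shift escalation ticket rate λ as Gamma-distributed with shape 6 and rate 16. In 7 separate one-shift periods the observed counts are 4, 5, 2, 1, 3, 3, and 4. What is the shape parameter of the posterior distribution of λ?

Total count: 4 + 5 + 2 + 1 + 3 + 3 + 4 = 22.
Total exposure: 7 shifts.
The Gamma prior is conjugate for the Poisson rate, so λ | data ~ Gamma(6+22, 16+7) = Gamma(28, 23).

28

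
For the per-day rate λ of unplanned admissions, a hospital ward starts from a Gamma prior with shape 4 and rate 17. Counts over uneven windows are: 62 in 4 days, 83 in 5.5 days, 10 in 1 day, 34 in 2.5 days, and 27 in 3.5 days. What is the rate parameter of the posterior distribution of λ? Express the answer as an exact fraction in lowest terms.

Total count: 62 + 83 + 10 + 34 + 27 = 216.
Total exposure: 4 + 5.5 + 1 + 2.5 + 3.5 = 16.5 days.
Conjugate update: add total count to the shape and total exposure to the rate, giving Gamma(220, 67/2).

67/2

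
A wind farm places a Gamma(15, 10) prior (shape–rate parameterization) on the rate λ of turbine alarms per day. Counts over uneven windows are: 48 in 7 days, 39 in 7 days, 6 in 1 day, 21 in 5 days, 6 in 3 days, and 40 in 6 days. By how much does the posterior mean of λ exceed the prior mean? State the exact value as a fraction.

233/78

Total count: 48 + 39 + 6 + 21 + 6 + 40 = 160.
Total exposure: 7 + 7 + 1 + 5 + 3 + 6 = 29 days.
The Gamma prior is conjugate for the Poisson rate, so λ | data ~ Gamma(15+160, 10+29) = Gamma(175, 39).
Posterior mean = 175/39 = 175/39; prior mean = 15/10 = 3/2. Difference = 175/39 − 3/2 = 233/78.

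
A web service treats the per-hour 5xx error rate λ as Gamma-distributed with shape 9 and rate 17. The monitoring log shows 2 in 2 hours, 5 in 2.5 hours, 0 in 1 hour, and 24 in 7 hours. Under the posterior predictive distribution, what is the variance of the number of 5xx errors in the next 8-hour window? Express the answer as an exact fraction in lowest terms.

48000/3481

Total count: 2 + 5 + 0 + 24 = 31.
Total exposure: 2 + 2.5 + 1 + 7 = 12.5 hours.
Gamma(α, β) with Poisson data over total exposure Σt gives posterior Gamma(α+Σx, β+Σt) = Gamma(40, 59/2).
The posterior predictive for a window of length T is Negative Binomial with variance T·α'·(β'+T)/β'² = 8·40·(75/2)/(3481/4) = 48000/3481.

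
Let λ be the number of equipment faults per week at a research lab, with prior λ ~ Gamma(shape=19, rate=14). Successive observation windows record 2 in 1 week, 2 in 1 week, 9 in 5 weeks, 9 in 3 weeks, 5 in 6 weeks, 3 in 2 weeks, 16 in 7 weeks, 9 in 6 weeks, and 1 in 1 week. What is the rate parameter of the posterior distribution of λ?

46

Total count: 2 + 2 + 9 + 9 + 5 + 3 + 16 + 9 + 1 = 56.
Total exposure: 1 + 1 + 5 + 3 + 6 + 2 + 7 + 6 + 1 = 32 weeks.
Conjugate update: add total count to the shape and total exposure to the rate, giving Gamma(75, 46).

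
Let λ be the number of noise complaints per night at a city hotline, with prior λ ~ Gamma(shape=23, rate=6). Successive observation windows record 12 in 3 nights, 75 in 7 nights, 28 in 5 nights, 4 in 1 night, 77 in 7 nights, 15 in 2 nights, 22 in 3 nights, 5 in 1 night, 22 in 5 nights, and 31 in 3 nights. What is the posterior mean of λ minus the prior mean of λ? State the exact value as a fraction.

Total count: 12 + 75 + 28 + 4 + 77 + 15 + 22 + 5 + 22 + 31 = 291.
Total exposure: 3 + 7 + 5 + 1 + 7 + 2 + 3 + 1 + 5 + 3 = 37 nights.
By Gamma–Poisson conjugacy, the posterior is Gamma(α + Σx, β + Σt) = Gamma(23 + 291, 6 + 37) = Gamma(314, 43).
Posterior mean = 314/43 = 314/43; prior mean = 23/6 = 23/6. Difference = 314/43 − 23/6 = 895/258.

895/258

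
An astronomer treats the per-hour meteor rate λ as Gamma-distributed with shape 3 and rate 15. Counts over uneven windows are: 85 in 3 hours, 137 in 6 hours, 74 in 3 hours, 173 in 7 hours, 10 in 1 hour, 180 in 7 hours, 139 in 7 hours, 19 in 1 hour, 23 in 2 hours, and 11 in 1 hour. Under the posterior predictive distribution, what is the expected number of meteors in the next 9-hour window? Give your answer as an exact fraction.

7686/53

Total count: 85 + 137 + 74 + 173 + 10 + 180 + 139 + 19 + 23 + 11 = 851.
Total exposure: 3 + 6 + 3 + 7 + 1 + 7 + 7 + 1 + 2 + 1 = 38 hours.
Posterior: α' = 3 + 851 = 854, β' = 15 + 38 = 53.
Predictive mean over a 9-hour window = T·E[λ|data] = 9·854/53 = 7686/53.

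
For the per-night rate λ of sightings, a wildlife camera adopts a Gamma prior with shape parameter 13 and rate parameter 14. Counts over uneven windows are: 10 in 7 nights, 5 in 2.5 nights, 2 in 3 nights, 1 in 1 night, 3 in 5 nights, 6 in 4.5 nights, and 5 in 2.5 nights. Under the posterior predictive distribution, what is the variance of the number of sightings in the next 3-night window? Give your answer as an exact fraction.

Total count: 10 + 5 + 2 + 1 + 3 + 6 + 5 = 32.
Total exposure: 7 + 2.5 + 3 + 1 + 5 + 4.5 + 2.5 = 25.5 nights.
By Gamma–Poisson conjugacy, the posterior is Gamma(α + Σx, β + Σt) = Gamma(13 + 32, 14 + 25.5) = Gamma(45, 79/2).
The posterior predictive for a window of length T is Negative Binomial with variance T·α'·(β'+T)/β'² = 3·45·(85/2)/(6241/4) = 22950/6241.

22950/6241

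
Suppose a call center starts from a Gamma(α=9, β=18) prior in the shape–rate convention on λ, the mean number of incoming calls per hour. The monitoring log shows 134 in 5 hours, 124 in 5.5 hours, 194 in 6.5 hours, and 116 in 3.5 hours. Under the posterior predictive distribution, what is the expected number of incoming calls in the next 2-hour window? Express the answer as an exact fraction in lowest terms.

2308/77

Total count: 134 + 124 + 194 + 116 = 568.
Total exposure: 5 + 5.5 + 6.5 + 3.5 = 20.5 hours.
Posterior: α' = 9 + 568 = 577, β' = 18 + 20.5 = 77/2.
Predictive mean over a 2-hour window = T·E[λ|data] = 2·577/(77/2) = 2308/77.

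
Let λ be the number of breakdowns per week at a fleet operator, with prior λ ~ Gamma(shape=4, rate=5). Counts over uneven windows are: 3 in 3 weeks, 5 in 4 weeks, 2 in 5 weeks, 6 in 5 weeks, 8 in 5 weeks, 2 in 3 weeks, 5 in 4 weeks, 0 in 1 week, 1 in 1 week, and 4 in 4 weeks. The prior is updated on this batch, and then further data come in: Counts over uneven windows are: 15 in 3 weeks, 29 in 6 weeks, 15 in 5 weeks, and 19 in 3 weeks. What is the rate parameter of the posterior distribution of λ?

Total count: 3 + 5 + 2 + 6 + 8 + 2 + 5 + 0 + 1 + 4 = 36.
Total exposure: 3 + 4 + 5 + 5 + 5 + 3 + 4 + 1 + 1 + 4 = 35 weeks.
After the first batch: Gamma(4 + 36, 5 + 35) = Gamma(40, 40).
Total count: 15 + 29 + 15 + 19 = 78.
Total exposure: 3 + 6 + 5 + 3 = 17 weeks.
After the second batch: Gamma(40 + 78, 40 + 17) = Gamma(118, 57).

57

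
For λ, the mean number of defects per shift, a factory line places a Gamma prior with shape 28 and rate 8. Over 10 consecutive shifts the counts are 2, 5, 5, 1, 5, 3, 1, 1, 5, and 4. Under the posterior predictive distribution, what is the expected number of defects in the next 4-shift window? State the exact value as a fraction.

40/3

Total count: 2 + 5 + 5 + 1 + 5 + 3 + 1 + 1 + 5 + 4 = 32.
Total exposure: 10 shifts.
Gamma(α, β) with Poisson data over total exposure Σt gives posterior Gamma(α+Σx, β+Σt) = Gamma(60, 18).
Predictive mean over a 4-shift window = T·E[λ|data] = 4·60/18 = 40/3.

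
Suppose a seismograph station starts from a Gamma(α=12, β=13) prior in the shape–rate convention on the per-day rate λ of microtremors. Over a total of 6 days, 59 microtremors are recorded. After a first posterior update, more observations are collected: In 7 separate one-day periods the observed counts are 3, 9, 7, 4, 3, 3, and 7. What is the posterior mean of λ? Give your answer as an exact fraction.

Total count 59 over total exposure 6 days.
After the first batch: Gamma(12 + 59, 13 + 6) = Gamma(71, 19).
Total count: 3 + 9 + 7 + 4 + 3 + 3 + 7 = 36.
Total exposure: 7 days.
After the second batch: Gamma(71 + 36, 19 + 7) = Gamma(107, 26).
Posterior mean = α'/β' = 107/26.

107/26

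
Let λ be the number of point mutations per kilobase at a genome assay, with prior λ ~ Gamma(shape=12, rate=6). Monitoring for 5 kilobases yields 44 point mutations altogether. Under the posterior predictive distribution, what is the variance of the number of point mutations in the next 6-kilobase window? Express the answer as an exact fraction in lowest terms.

5712/121

Total count 44 over total exposure 5 kilobases.
The Gamma prior is conjugate for the Poisson rate, so λ | data ~ Gamma(12+44, 6+5) = Gamma(56, 11).
The posterior predictive for a window of length T is Negative Binomial with variance T·α'·(β'+T)/β'² = 6·56·17/121 = 5712/121.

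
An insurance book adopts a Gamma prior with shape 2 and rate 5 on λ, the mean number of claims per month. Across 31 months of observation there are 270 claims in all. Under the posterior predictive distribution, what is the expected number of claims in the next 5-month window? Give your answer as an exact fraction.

340/9

Total count 270 over total exposure 31 months.
Conjugate update: add total count to the shape and total exposure to the rate, giving Gamma(272, 36).
Predictive mean over a 5-month window = T·E[λ|data] = 5·272/36 = 340/9.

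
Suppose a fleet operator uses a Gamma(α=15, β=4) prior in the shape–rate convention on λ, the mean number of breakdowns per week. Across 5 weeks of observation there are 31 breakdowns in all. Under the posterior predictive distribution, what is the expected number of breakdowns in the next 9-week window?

46

Total count 31 over total exposure 5 weeks.
Gamma(α, β) with Poisson data over total exposure Σt gives posterior Gamma(α+Σx, β+Σt) = Gamma(46, 9).
Predictive mean over a 9-week window = T·E[λ|data] = 9·46/9 = 46.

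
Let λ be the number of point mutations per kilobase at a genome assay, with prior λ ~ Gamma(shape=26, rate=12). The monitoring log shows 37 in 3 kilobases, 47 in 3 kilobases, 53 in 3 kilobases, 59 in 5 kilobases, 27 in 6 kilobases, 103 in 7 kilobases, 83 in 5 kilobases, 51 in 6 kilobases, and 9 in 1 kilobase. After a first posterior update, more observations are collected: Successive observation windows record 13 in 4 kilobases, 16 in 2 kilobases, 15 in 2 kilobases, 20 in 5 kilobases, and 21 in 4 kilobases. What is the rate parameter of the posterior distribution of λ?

68

Total count: 37 + 47 + 53 + 59 + 27 + 103 + 83 + 51 + 9 = 469.
Total exposure: 3 + 3 + 3 + 5 + 6 + 7 + 5 + 6 + 1 = 39 kilobases.
After the first batch: Gamma(26 + 469, 12 + 39) = Gamma(495, 51).
Total count: 13 + 16 + 15 + 20 + 21 = 85.
Total exposure: 4 + 2 + 2 + 5 + 4 = 17 kilobases.
After the second batch: Gamma(495 + 85, 51 + 17) = Gamma(580, 68).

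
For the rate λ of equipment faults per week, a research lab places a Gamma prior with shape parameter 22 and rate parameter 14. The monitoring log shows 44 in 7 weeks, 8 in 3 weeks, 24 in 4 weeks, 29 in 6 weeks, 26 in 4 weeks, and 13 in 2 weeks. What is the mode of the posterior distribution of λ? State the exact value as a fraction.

33/8

Total count: 44 + 8 + 24 + 29 + 26 + 13 = 144.
Total exposure: 7 + 3 + 4 + 6 + 4 + 2 = 26 weeks.
Conjugate update: add total count to the shape and total exposure to the rate, giving Gamma(166, 40).
Posterior mode = (α'−1)/β' = 165/40 = 33/8.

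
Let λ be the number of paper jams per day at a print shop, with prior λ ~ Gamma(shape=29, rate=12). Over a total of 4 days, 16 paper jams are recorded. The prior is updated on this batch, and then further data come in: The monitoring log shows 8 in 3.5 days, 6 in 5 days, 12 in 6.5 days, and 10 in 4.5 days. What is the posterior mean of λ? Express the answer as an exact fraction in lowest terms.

162/71

Total count 16 over total exposure 4 days.
After the first batch: Gamma(29 + 16, 12 + 4) = Gamma(45, 16).
Total count: 8 + 6 + 12 + 10 = 36.
Total exposure: 3.5 + 5 + 6.5 + 4.5 = 19.5 days.
After the second batch: Gamma(45 + 36, 16 + 19.5) = Gamma(81, 71/2).
Posterior mean = α'/β' = 81/(71/2) = 162/71.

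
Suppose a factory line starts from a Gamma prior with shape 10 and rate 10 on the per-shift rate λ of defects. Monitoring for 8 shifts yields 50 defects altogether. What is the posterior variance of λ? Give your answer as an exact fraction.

Total count 50 over total exposure 8 shifts.
Conjugate update: add total count to the shape and total exposure to the rate, giving Gamma(60, 18).
Posterior variance = α'/β'² = 60/324 = 5/27.

5/27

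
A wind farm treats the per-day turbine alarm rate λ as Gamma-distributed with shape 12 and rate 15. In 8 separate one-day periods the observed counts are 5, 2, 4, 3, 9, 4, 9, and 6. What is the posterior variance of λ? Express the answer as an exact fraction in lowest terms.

54/529

Total count: 5 + 2 + 4 + 3 + 9 + 4 + 9 + 6 = 42.
Total exposure: 8 days.
Posterior: α' = 12 + 42 = 54, β' = 15 + 8 = 23.
Posterior variance = α'/β'² = 54/529.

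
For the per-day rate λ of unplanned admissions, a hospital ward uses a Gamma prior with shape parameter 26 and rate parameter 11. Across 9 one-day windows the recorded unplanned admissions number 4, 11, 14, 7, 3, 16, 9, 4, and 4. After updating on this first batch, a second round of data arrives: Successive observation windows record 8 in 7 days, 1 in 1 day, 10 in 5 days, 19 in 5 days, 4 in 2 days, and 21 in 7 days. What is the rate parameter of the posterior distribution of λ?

47

Total count: 4 + 11 + 14 + 7 + 3 + 16 + 9 + 4 + 4 = 72.
Total exposure: 9 days.
After the first batch: Gamma(26 + 72, 11 + 9) = Gamma(98, 20).
Total count: 8 + 1 + 10 + 19 + 4 + 21 = 63.
Total exposure: 7 + 1 + 5 + 5 + 2 + 7 = 27 days.
After the second batch: Gamma(98 + 63, 20 + 27) = Gamma(161, 47).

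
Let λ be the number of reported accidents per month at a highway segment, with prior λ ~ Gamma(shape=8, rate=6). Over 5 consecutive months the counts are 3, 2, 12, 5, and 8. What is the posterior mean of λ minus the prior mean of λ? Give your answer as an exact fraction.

70/33

Total count: 3 + 2 + 12 + 5 + 8 = 30.
Total exposure: 5 months.
Gamma(α, β) with Poisson data over total exposure Σt gives posterior Gamma(α+Σx, β+Σt) = Gamma(38, 11).
Posterior mean = 38/11 = 38/11; prior mean = 8/6 = 4/3. Difference = 38/11 − 4/3 = 70/33.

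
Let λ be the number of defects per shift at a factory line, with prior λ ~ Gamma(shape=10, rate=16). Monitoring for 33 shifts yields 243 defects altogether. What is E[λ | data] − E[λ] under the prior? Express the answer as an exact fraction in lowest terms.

Total count 243 over total exposure 33 shifts.
Gamma(α, β) with Poisson data over total exposure Σt gives posterior Gamma(α+Σx, β+Σt) = Gamma(253, 49).
Posterior mean = 253/49 = 253/49; prior mean = 10/16 = 5/8. Difference = 253/49 − 5/8 = 1779/392.

1779/392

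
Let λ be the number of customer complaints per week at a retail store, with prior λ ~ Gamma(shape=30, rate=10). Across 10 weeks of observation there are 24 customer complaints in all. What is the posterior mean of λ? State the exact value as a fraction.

27/10

Total count 24 over total exposure 10 weeks.
The Gamma prior is conjugate for the Poisson rate, so λ | data ~ Gamma(30+24, 10+10) = Gamma(54, 20).
Posterior mean = α'/β' = 54/20 = 27/10.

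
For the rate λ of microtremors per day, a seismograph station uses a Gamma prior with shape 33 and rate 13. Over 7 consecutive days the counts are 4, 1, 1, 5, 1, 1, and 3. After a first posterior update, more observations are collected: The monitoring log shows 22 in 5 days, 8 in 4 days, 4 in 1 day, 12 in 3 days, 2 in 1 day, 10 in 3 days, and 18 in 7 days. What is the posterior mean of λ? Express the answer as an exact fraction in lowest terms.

Total count: 4 + 1 + 1 + 5 + 1 + 1 + 3 = 16.
Total exposure: 7 days.
After the first batch: Gamma(33 + 16, 13 + 7) = Gamma(49, 20).
Total count: 22 + 8 + 4 + 12 + 2 + 10 + 18 = 76.
Total exposure: 5 + 4 + 1 + 3 + 1 + 3 + 7 = 24 days.
After the second batch: Gamma(49 + 76, 20 + 24) = Gamma(125, 44).
Posterior mean = α'/β' = 125/44.

125/44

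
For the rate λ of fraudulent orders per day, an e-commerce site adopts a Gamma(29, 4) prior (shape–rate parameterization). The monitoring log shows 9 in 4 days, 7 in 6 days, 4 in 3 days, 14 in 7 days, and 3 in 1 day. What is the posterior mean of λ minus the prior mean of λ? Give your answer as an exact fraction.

-461/100

Total count: 9 + 7 + 4 + 14 + 3 = 37.
Total exposure: 4 + 6 + 3 + 7 + 1 = 21 days.
Gamma(α, β) with Poisson data over total exposure Σt gives posterior Gamma(α+Σx, β+Σt) = Gamma(66, 25).
Posterior mean = 66/25 = 66/25; prior mean = 29/4 = 29/4. Difference = 66/25 − 29/4 = -461/100.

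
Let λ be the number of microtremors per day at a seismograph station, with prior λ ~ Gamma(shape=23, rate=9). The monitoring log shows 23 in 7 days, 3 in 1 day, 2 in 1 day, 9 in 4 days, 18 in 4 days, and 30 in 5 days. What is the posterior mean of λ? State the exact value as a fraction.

108/31

Total count: 23 + 3 + 2 + 9 + 18 + 30 = 85.
Total exposure: 7 + 1 + 1 + 4 + 4 + 5 = 22 days.
By Gamma–Poisson conjugacy, the posterior is Gamma(α + Σx, β + Σt) = Gamma(23 + 85, 9 + 22) = Gamma(108, 31).
Posterior mean = α'/β' = 108/31.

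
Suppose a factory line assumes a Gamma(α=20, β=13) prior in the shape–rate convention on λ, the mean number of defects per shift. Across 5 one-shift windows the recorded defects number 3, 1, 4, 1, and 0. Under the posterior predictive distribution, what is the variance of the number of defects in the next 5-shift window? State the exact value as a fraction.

3335/324

Total count: 3 + 1 + 4 + 1 + 0 = 9.
Total exposure: 5 shifts.
By Gamma–Poisson conjugacy, the posterior is Gamma(α + Σx, β + Σt) = Gamma(20 + 9, 13 + 5) = Gamma(29, 18).
The posterior predictive for a window of length T is Negative Binomial with variance T·α'·(β'+T)/β'² = 5·29·23/324 = 3335/324.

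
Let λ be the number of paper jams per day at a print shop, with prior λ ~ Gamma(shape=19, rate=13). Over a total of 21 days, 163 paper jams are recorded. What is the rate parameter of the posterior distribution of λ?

Total count 163 over total exposure 21 days.
Posterior: α' = 19 + 163 = 182, β' = 13 + 21 = 34.

34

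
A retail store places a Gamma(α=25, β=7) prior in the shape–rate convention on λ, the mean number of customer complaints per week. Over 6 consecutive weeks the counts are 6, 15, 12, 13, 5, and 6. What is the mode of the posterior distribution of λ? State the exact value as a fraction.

Total count: 6 + 15 + 12 + 13 + 5 + 6 = 57.
Total exposure: 6 weeks.
Posterior: α' = 25 + 57 = 82, β' = 7 + 6 = 13.
Posterior mode = (α'−1)/β' = 81/13.

81/13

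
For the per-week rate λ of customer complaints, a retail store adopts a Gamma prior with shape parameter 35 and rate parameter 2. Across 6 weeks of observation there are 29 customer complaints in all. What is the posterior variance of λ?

Total count 29 over total exposure 6 weeks.
By Gamma–Poisson conjugacy, the posterior is Gamma(α + Σx, β + Σt) = Gamma(35 + 29, 2 + 6) = Gamma(64, 8).
Posterior variance = α'/β'² = 64/64 = 1.

1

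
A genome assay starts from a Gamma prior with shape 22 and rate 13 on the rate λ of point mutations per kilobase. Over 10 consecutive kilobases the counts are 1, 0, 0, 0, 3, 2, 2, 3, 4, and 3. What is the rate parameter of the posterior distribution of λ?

23

Total count: 1 + 0 + 0 + 0 + 3 + 2 + 2 + 3 + 4 + 3 = 18.
Total exposure: 10 kilobases.
By Gamma–Poisson conjugacy, the posterior is Gamma(α + Σx, β + Σt) = Gamma(22 + 18, 13 + 10) = Gamma(40, 23).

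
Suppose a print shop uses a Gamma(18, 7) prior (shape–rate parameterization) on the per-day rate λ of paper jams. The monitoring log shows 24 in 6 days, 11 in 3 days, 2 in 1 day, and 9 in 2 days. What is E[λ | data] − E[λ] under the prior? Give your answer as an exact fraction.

Total count: 24 + 11 + 2 + 9 = 46.
Total exposure: 6 + 3 + 1 + 2 = 12 days.
Conjugate update: add total count to the shape and total exposure to the rate, giving Gamma(64, 19).
Posterior mean = 64/19 = 64/19; prior mean = 18/7 = 18/7. Difference = 64/19 − 18/7 = 106/133.

106/133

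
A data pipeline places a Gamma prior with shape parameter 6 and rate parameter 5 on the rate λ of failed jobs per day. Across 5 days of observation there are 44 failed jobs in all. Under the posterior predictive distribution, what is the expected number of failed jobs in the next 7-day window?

35

Total count 44 over total exposure 5 days.
By Gamma–Poisson conjugacy, the posterior is Gamma(α + Σx, β + Σt) = Gamma(6 + 44, 5 + 5) = Gamma(50, 10).
Predictive mean over a 7-day window = T·E[λ|data] = 7·50/10 = 35.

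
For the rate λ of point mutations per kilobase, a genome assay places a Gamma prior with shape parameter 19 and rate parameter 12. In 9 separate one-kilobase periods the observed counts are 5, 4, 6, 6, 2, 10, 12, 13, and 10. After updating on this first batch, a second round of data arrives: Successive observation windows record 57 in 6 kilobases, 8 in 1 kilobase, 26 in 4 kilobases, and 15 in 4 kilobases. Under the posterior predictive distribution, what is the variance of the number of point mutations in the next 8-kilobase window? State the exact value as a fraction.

Total count: 5 + 4 + 6 + 6 + 2 + 10 + 12 + 13 + 10 = 68.
Total exposure: 9 kilobases.
After the first batch: Gamma(19 + 68, 12 + 9) = Gamma(87, 21).
Total count: 57 + 8 + 26 + 15 = 106.
Total exposure: 6 + 1 + 4 + 4 = 15 kilobases.
After the second batch: Gamma(87 + 106, 21 + 15) = Gamma(193, 36).
The posterior predictive for a window of length T is Negative Binomial with variance T·α'·(β'+T)/β'² = 8·193·44/1296 = 4246/81.

4246/81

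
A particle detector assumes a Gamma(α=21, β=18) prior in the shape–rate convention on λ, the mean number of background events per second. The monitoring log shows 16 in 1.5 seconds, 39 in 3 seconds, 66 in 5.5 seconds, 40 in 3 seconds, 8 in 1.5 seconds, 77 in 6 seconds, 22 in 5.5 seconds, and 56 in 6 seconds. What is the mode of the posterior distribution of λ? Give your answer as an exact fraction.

Total count: 16 + 39 + 66 + 40 + 8 + 77 + 22 + 56 = 324.
Total exposure: 1.5 + 3 + 5.5 + 3 + 1.5 + 6 + 5.5 + 6 = 32 seconds.
Gamma(α, β) with Poisson data over total exposure Σt gives posterior Gamma(α+Σx, β+Σt) = Gamma(345, 50).
Posterior mode = (α'−1)/β' = 344/50 = 172/25.

172/25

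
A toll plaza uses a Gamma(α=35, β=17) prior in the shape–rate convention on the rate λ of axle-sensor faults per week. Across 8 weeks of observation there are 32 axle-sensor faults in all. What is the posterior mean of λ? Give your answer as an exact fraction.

Total count 32 over total exposure 8 weeks.
Conjugate update: add total count to the shape and total exposure to the rate, giving Gamma(67, 25).
Posterior mean = α'/β' = 67/25.

67/25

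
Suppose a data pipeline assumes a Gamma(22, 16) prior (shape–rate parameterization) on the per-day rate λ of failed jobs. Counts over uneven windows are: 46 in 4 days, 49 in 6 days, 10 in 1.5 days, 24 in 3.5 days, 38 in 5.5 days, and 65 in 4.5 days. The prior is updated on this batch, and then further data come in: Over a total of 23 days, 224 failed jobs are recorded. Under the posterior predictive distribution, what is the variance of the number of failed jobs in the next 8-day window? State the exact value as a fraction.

Total count: 46 + 49 + 10 + 24 + 38 + 65 = 232.
Total exposure: 4 + 6 + 1.5 + 3.5 + 5.5 + 4.5 = 25 days.
After the first batch: Gamma(22 + 232, 16 + 25) = Gamma(254, 41).
Total count 224 over total exposure 23 days.
After the second batch: Gamma(254 + 224, 41 + 23) = Gamma(478, 64).
The posterior predictive for a window of length T is Negative Binomial with variance T·α'·(β'+T)/β'² = 8·478·72/4096 = 2151/32.

2151/32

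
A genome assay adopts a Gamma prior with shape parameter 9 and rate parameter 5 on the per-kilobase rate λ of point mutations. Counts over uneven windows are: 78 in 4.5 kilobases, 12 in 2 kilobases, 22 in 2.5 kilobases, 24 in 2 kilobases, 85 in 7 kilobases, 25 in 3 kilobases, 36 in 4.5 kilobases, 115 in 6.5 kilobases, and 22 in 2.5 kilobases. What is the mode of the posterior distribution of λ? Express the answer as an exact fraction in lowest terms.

Total count: 78 + 12 + 22 + 24 + 85 + 25 + 36 + 115 + 22 = 419.
Total exposure: 4.5 + 2 + 2.5 + 2 + 7 + 3 + 4.5 + 6.5 + 2.5 = 34.5 kilobases.
Posterior: α' = 9 + 419 = 428, β' = 5 + 34.5 = 79/2.
Posterior mode = (α'−1)/β' = 427/(79/2) = 854/79.

854/79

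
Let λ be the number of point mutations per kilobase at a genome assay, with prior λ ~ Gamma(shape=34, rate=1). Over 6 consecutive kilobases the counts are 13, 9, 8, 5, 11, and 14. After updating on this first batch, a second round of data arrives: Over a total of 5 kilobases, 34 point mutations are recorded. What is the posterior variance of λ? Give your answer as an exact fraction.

Total count: 13 + 9 + 8 + 5 + 11 + 14 = 60.
Total exposure: 6 kilobases.
After the first batch: Gamma(34 + 60, 1 + 6) = Gamma(94, 7).
Total count 34 over total exposure 5 kilobases.
After the second batch: Gamma(94 + 34, 7 + 5) = Gamma(128, 12).
Posterior variance = α'/β'² = 128/144 = 8/9.

8/9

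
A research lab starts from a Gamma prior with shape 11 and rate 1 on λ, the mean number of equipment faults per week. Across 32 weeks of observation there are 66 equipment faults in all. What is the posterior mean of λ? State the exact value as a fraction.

7/3

Total count 66 over total exposure 32 weeks.
Gamma(α, β) with Poisson data over total exposure Σt gives posterior Gamma(α+Σx, β+Σt) = Gamma(77, 33).
Posterior mean = α'/β' = 77/33 = 7/3.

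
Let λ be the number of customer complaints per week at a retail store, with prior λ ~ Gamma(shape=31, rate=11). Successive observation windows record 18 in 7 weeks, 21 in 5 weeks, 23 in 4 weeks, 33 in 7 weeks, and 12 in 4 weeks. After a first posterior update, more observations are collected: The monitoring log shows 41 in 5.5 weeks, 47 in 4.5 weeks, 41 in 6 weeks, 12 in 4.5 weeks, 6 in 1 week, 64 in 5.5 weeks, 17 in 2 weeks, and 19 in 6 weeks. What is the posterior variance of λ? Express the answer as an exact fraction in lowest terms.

Total count: 18 + 21 + 23 + 33 + 12 = 107.
Total exposure: 7 + 5 + 4 + 7 + 4 = 27 weeks.
After the first batch: Gamma(31 + 107, 11 + 27) = Gamma(138, 38).
Total count: 41 + 47 + 41 + 12 + 6 + 64 + 17 + 19 = 247.
Total exposure: 5.5 + 4.5 + 6 + 4.5 + 1 + 5.5 + 2 + 6 = 35 weeks.
After the second batch: Gamma(138 + 247, 38 + 35) = Gamma(385, 73).
Posterior variance = α'/β'² = 385/5329.

385/5329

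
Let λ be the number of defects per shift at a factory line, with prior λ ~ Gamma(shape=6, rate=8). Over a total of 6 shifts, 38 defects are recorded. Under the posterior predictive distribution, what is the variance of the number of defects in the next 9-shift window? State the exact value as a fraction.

2277/49

Total count 38 over total exposure 6 shifts.
The Gamma prior is conjugate for the Poisson rate, so λ | data ~ Gamma(6+38, 8+6) = Gamma(44, 14).
The posterior predictive for a window of length T is Negative Binomial with variance T·α'·(β'+T)/β'² = 9·44·23/196 = 2277/49.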